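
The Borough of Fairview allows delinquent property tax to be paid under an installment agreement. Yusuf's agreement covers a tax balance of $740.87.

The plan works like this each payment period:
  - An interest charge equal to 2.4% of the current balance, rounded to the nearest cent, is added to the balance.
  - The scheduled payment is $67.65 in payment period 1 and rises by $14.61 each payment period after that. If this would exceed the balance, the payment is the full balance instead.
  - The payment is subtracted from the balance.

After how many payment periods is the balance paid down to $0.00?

Payment period 1: opening $740.87; interest $17.78 → $758.65; payment $67.65; balance $691.00
Payment period 2: opening $691.00; interest $16.58 → $707.58; payment $82.26; balance $625.32
Payment period 3: opening $625.32; interest $15.01 → $640.33; payment $96.87; balance $543.46
Payment period 4: opening $543.46; interest $13.04 → $556.50; payment $111.48; balance $445.02
Payment period 5: opening $445.02; interest $10.68 → $455.70; payment $126.09; balance $329.61
Payment period 6: opening $329.61; interest $7.91 → $337.52; payment $140.70; balance $196.82
Payment period 7: opening $196.82; interest $4.72 → $201.54; payment $155.31; balance $46.23
Payment period 8: opening $46.23; interest $1.11 → $47.34; payment $47.34; balance $0.00
Balance reaches $0.00 in payment period 8.

8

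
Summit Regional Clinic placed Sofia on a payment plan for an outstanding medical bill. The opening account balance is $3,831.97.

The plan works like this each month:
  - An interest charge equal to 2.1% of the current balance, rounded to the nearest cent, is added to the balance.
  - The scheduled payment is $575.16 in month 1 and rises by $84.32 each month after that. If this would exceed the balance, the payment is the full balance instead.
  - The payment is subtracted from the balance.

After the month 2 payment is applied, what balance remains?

$2,747.88

Month 1: $3,831.97 +$80.47 interest = $3,912.44; pay $575.16 → $3,337.28
Month 2: $3,337.28 +$70.08 interest = $3,407.36; pay $659.48 → $2,747.88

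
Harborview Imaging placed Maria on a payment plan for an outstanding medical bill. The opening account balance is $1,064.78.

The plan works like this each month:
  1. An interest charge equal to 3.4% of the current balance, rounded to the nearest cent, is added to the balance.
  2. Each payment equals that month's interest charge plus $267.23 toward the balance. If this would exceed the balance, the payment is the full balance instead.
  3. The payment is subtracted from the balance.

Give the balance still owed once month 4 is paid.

$0.00

Month 1: opening $1,064.78; interest $36.20 → $1,100.98; payment $303.43; balance $797.55
Month 2: opening $797.55; interest $27.12 → $824.67; payment $294.35; balance $530.32
Month 3: opening $530.32; interest $18.03 → $548.35; payment $285.26; balance $263.09
Month 4: opening $263.09; interest $8.95 → $272.04; payment $272.04; balance $0.00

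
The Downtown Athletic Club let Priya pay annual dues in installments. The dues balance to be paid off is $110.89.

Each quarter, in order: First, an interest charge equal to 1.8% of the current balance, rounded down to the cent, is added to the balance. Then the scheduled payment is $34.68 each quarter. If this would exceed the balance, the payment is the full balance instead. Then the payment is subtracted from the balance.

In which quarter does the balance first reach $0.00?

# | Opening | Interest | Payment | End bal
1 | $110.89 | $1.99 | $34.68 | $78.20
2 | $78.20 | $1.40 | $34.68 | $44.92
3 | $44.92 | $0.80 | $34.68 | $11.04
4 | $11.04 | $0.19 | $11.23 | $0.00
Balance reaches $0.00 in quarter 4.

4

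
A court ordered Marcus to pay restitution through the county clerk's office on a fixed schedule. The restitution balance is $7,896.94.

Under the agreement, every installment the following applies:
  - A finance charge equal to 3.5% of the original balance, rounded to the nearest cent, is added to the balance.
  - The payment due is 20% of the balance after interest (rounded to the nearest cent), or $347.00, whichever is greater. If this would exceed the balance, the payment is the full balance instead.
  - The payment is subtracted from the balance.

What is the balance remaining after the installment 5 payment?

$3,330.95

Installment 1: opening $7,896.94; interest $276.39 → $8,173.33; payment $1,634.67; balance $6,538.66
Installment 2: opening $6,538.66; interest $276.39 → $6,815.05; payment $1,363.01; balance $5,452.04
Installment 3: opening $5,452.04; interest $276.39 → $5,728.43; payment $1,145.69; balance $4,582.74
Installment 4: opening $4,582.74; interest $276.39 → $4,859.13; payment $971.83; balance $3,887.30
Installment 5: opening $3,887.30; interest $276.39 → $4,163.69; payment $832.74; balance $3,330.95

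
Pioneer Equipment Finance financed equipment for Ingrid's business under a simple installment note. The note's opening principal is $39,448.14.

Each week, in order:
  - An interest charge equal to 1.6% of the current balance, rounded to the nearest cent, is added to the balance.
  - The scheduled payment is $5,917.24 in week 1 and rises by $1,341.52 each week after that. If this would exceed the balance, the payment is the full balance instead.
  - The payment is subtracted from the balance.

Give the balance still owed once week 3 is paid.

$19,288.82

Week 1: opening $39,448.14; interest $631.17 → $40,079.31; payment $5,917.24; balance $34,162.07
Week 2: opening $34,162.07; interest $546.59 → $34,708.66; payment $7,258.76; balance $27,449.90
Week 3: opening $27,449.90; interest $439.20 → $27,889.10; payment $8,600.28; balance $19,288.82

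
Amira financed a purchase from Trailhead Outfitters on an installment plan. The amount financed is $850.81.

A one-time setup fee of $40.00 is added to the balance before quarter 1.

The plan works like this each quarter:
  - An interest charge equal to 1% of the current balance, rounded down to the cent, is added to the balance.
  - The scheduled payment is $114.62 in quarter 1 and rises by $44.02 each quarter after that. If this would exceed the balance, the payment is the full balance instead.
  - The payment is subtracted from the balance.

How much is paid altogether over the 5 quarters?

Quarter 1: opening $890.81; interest $8.90 → $899.71; payment $114.62; balance $785.09
Quarter 2: opening $785.09; interest $7.85 → $792.94; payment $158.64; balance $634.30
Quarter 3: opening $634.30; interest $6.34 → $640.64; payment $202.66; balance $437.98
Quarter 4: opening $437.98; interest $4.37 → $442.35; payment $246.68; balance $195.67
Quarter 5: opening $195.67; interest $1.95 → $197.62; payment $197.62; balance $0.00
Total paid: $920.22

$920.22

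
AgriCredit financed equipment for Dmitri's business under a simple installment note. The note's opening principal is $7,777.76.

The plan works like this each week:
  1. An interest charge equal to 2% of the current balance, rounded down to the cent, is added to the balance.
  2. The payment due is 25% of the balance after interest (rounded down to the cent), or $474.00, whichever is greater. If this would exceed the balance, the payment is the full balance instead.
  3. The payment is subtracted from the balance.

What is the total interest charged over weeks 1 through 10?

$600.07

# | Opening | Interest | Payment | End bal
1 | $7,777.76 | $155.55 | $1,983.32 | $5,949.99
2 | $5,949.99 | $118.99 | $1,517.24 | $4,551.74
3 | $4,551.74 | $91.03 | $1,160.69 | $3,482.08
4 | $3,482.08 | $69.64 | $887.93 | $2,663.79
5 | $2,663.79 | $53.27 | $679.26 | $2,037.80
6 | $2,037.80 | $40.75 | $519.63 | $1,558.92
7 | $1,558.92 | $31.17 | $474.00 | $1,116.09
8 | $1,116.09 | $22.32 | $474.00 | $664.41
9 | $664.41 | $13.28 | $474.00 | $203.69
10 | $203.69 | $4.07 | $207.76 | $0.00
Total interest: $155.55 + $118.99 + $91.03 + $69.64 + $53.27 + $40.75 + $31.17 + $22.32 + $13.28 + $4.07 = $600.07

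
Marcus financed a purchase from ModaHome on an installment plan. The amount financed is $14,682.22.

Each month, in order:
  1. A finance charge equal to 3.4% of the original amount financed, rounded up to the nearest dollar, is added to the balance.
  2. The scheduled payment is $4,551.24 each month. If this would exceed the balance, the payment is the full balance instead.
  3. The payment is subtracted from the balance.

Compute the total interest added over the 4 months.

Month 1: $14,682.22 +$500.00 interest = $15,182.22; pay $4,551.24 → $10,630.98
Month 2: $10,630.98 +$500.00 interest = $11,130.98; pay $4,551.24 → $6,579.74
Month 3: $6,579.74 +$500.00 interest = $7,079.74; pay $4,551.24 → $2,528.50
Month 4: $2,528.50 +$500.00 interest = $3,028.50; pay $3,028.50 → $0.00
Total interest: $500.00 + $500.00 + $500.00 + $500.00 = $2,000.00

$2,000.00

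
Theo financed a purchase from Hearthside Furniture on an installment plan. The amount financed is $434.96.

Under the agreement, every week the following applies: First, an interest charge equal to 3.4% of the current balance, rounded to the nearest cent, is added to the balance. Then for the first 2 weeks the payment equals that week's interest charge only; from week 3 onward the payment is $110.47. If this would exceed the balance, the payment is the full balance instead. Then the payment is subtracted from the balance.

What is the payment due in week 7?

Week 1: opening $434.96; interest $14.79 → $449.75; payment $14.79; balance $434.96
Week 2: opening $434.96; interest $14.79 → $449.75; payment $14.79; balance $434.96
Week 3: opening $434.96; interest $14.79 → $449.75; payment $110.47; balance $339.28
Week 4: opening $339.28; interest $11.54 → $350.82; payment $110.47; balance $240.35
Week 5: opening $240.35; interest $8.17 → $248.52; payment $110.47; balance $138.05
Week 6: opening $138.05; interest $4.69 → $142.74; payment $110.47; balance $32.27
Week 7: opening $32.27; interest $1.10 → $33.37; payment $33.37; balance $0.00

$33.37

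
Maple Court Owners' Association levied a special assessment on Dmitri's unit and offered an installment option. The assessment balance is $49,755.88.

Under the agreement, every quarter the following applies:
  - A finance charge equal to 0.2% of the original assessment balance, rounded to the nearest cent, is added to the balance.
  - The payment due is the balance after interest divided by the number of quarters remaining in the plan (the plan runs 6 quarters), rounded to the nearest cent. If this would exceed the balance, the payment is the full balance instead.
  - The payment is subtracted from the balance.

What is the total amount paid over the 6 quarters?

# | Opening | Interest | Payment | End bal
1 | $49,755.88 | $99.51 | $8,309.23 | $41,546.16
2 | $41,546.16 | $99.51 | $8,329.13 | $33,316.54
3 | $33,316.54 | $99.51 | $8,354.01 | $25,062.04
4 | $25,062.04 | $99.51 | $8,387.18 | $16,774.37
5 | $16,774.37 | $99.51 | $8,436.94 | $8,436.94
6 | $8,436.94 | $99.51 | $8,536.45 | $0.00
Total paid: $50,352.94

$50,352.94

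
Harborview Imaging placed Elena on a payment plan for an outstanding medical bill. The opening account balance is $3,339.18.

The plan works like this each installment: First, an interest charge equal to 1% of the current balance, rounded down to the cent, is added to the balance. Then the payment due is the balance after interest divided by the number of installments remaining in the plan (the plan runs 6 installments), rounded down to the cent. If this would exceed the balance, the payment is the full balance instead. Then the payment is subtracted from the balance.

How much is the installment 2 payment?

$567.71

Installment 1: opening $3,339.18; interest $33.39 → $3,372.57; payment $562.09; balance $2,810.48
Installment 2: opening $2,810.48; interest $28.10 → $2,838.58; payment $567.71; balance $2,270.87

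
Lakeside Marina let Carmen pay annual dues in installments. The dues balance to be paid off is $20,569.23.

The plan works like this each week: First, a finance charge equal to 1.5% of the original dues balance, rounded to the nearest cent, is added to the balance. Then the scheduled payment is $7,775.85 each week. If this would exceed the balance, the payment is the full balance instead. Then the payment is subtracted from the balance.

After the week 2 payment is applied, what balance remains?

$5,634.61

Week 1: $20,569.23 +$308.54 interest = $20,877.77; pay $7,775.85 → $13,101.92
Week 2: $13,101.92 +$308.54 interest = $13,410.46; pay $7,775.85 → $5,634.61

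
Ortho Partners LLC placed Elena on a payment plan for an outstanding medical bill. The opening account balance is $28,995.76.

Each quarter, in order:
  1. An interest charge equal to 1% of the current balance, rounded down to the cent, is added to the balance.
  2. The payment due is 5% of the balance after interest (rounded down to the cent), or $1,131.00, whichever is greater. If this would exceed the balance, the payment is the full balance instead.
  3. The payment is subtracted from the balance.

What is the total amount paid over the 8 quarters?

Quarter 1: $28,995.76 +$289.95 interest = $29,285.71; pay $1,464.28 → $27,821.43
Quarter 2: $27,821.43 +$278.21 interest = $28,099.64; pay $1,404.98 → $26,694.66
Quarter 3: $26,694.66 +$266.94 interest = $26,961.60; pay $1,348.08 → $25,613.52
Quarter 4: $25,613.52 +$256.13 interest = $25,869.65; pay $1,293.48 → $24,576.17
Quarter 5: $24,576.17 +$245.76 interest = $24,821.93; pay $1,241.09 → $23,580.84
Quarter 6: $23,580.84 +$235.80 interest = $23,816.64; pay $1,190.83 → $22,625.81
Quarter 7: $22,625.81 +$226.25 interest = $22,852.06; pay $1,142.60 → $21,709.46
Quarter 8: $21,709.46 +$217.09 interest = $21,926.55; pay $1,131.00 → $20,795.55
Total paid: $10,216.34

$10,216.34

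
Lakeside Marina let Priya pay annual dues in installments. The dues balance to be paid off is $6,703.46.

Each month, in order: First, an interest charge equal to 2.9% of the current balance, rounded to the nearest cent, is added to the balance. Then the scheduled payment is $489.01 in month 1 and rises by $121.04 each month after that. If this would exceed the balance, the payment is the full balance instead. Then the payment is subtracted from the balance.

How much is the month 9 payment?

Month 1: $6,703.46 +$194.40 interest = $6,897.86; pay $489.01 → $6,408.85
Month 2: $6,408.85 +$185.86 interest = $6,594.71; pay $610.05 → $5,984.66
Month 3: $5,984.66 +$173.56 interest = $6,158.22; pay $731.09 → $5,427.13
Month 4: $5,427.13 +$157.39 interest = $5,584.52; pay $852.13 → $4,732.39
Month 5: $4,732.39 +$137.24 interest = $4,869.63; pay $973.17 → $3,896.46
Month 6: $3,896.46 +$113.00 interest = $4,009.46; pay $1,094.21 → $2,915.25
Month 7: $2,915.25 +$84.54 interest = $2,999.79; pay $1,215.25 → $1,784.54
Month 8: $1,784.54 +$51.75 interest = $1,836.29; pay $1,336.29 → $500.00
Month 9: $500.00 +$14.50 interest = $514.50; pay $514.50 → $0.00

$514.50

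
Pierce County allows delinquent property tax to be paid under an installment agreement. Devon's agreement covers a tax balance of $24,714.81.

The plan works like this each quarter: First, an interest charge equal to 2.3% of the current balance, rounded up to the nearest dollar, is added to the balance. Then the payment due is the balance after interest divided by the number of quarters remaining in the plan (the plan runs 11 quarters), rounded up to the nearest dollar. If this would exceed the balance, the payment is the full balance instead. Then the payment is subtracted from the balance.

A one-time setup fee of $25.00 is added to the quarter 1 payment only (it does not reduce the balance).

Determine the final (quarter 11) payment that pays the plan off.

# | Opening | Interest | Payment | Fee | End bal
1 | $24,714.81 | $569.00 | $2,299.00 | $25.00 | $22,984.81
2 | $22,984.81 | $529.00 | $2,352.00 | — | $21,161.81
3 | $21,161.81 | $487.00 | $2,406.00 | — | $19,242.81
4 | $19,242.81 | $443.00 | $2,461.00 | — | $17,224.81
5 | $17,224.81 | $397.00 | $2,518.00 | — | $15,103.81
6 | $15,103.81 | $348.00 | $2,576.00 | — | $12,875.81
7 | $12,875.81 | $297.00 | $2,635.00 | — | $10,537.81
8 | $10,537.81 | $243.00 | $2,696.00 | — | $8,084.81
9 | $8,084.81 | $186.00 | $2,757.00 | — | $5,513.81
10 | $5,513.81 | $127.00 | $2,821.00 | — | $2,819.81
11 | $2,819.81 | $65.00 | $2,884.81 | — | $0.00

$2,884.81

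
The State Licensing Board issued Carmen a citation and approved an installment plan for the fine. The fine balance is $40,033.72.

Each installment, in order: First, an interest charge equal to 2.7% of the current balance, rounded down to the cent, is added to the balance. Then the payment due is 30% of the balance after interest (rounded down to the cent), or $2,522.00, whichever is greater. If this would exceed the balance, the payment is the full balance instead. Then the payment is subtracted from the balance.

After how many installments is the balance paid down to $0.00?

9

Installment 1: opening $40,033.72; interest $1,080.91 → $41,114.63; payment $12,334.38; balance $28,780.25
Installment 2: opening $28,780.25; interest $777.06 → $29,557.31; payment $8,867.19; balance $20,690.12
Installment 3: opening $20,690.12; interest $558.63 → $21,248.75; payment $6,374.62; balance $14,874.13
Installment 4: opening $14,874.13; interest $401.60 → $15,275.73; payment $4,582.71; balance $10,693.02
Installment 5: opening $10,693.02; interest $288.71 → $10,981.73; payment $3,294.51; balance $7,687.22
Installment 6: opening $7,687.22; interest $207.55 → $7,894.77; payment $2,522.00; balance $5,372.77
Installment 7: opening $5,372.77; interest $145.06 → $5,517.83; payment $2,522.00; balance $2,995.83
Installment 8: opening $2,995.83; interest $80.88 → $3,076.71; payment $2,522.00; balance $554.71
Installment 9: opening $554.71; interest $14.97 → $569.68; payment $569.68; balance $0.00
Balance reaches $0.00 in installment 9.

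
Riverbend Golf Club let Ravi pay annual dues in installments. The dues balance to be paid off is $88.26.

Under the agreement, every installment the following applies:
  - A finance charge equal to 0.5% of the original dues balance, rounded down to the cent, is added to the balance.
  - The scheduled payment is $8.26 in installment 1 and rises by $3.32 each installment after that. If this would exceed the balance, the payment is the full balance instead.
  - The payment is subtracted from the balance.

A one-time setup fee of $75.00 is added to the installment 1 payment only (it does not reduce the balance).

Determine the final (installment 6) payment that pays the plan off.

# | Opening | Interest | Payment | Fee | End bal
1 | $88.26 | $0.44 | $8.26 | $75.00 | $80.44
2 | $80.44 | $0.44 | $11.58 | — | $69.30
3 | $69.30 | $0.44 | $14.90 | — | $54.84
4 | $54.84 | $0.44 | $18.22 | — | $37.06
5 | $37.06 | $0.44 | $21.54 | — | $15.96
6 | $15.96 | $0.44 | $16.40 | — | $0.00

$16.40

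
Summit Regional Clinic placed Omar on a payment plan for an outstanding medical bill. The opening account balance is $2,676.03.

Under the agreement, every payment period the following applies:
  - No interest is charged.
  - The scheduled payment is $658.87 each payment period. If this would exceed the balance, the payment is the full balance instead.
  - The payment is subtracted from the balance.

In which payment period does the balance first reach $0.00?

Payment period 1: $2,676.03 − $658.87 → $2,017.16
Payment period 2: $2,017.16 − $658.87 → $1,358.29
Payment period 3: $1,358.29 − $658.87 → $699.42
Payment period 4: $699.42 − $658.87 → $40.55
Payment period 5: $40.55 − $40.55 → $0.00
Balance reaches $0.00 in payment period 5.

5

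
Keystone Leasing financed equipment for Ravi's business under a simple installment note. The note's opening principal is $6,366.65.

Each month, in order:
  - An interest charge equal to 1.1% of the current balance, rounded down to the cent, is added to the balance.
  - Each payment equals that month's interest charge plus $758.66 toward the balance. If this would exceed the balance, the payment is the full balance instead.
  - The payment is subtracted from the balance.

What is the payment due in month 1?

$828.69

Month 1: $6,366.65 +$70.03 interest = $6,436.68; pay $828.69 → $5,607.99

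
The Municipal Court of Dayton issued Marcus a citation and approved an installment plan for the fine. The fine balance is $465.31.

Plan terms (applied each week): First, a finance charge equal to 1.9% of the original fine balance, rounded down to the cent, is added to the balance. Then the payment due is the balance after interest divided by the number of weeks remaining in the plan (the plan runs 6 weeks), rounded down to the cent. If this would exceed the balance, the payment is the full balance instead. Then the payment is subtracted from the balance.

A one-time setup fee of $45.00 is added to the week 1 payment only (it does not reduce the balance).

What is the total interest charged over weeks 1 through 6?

$53.04

Week 1: opening $465.31; interest $8.84 → $474.15; payment $79.02 (+ $45.00 fee); balance $395.13
Week 2: opening $395.13; interest $8.84 → $403.97; payment $80.79; balance $323.18
Week 3: opening $323.18; interest $8.84 → $332.02; payment $83.00; balance $249.02
Week 4: opening $249.02; interest $8.84 → $257.86; payment $85.95; balance $171.91
Week 5: opening $171.91; interest $8.84 → $180.75; payment $90.37; balance $90.38
Week 6: opening $90.38; interest $8.84 → $99.22; payment $99.22; balance $0.00
Total interest: $8.84 + $8.84 + $8.84 + $8.84 + $8.84 + $8.84 = $53.04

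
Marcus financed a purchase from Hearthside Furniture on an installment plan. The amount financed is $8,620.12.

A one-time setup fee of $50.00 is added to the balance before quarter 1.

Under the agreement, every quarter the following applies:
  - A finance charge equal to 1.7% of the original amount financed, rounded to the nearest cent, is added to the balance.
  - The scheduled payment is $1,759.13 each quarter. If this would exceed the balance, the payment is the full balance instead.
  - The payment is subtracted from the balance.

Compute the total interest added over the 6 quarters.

# | Opening | Interest | Payment | End bal
1 | $8,670.12 | $146.54 | $1,759.13 | $7,057.53
2 | $7,057.53 | $146.54 | $1,759.13 | $5,444.94
3 | $5,444.94 | $146.54 | $1,759.13 | $3,832.35
4 | $3,832.35 | $146.54 | $1,759.13 | $2,219.76
5 | $2,219.76 | $146.54 | $1,759.13 | $607.17
6 | $607.17 | $146.54 | $753.71 | $0.00
Total interest: $146.54 + $146.54 + $146.54 + $146.54 + $146.54 + $146.54 = $879.24

$879.24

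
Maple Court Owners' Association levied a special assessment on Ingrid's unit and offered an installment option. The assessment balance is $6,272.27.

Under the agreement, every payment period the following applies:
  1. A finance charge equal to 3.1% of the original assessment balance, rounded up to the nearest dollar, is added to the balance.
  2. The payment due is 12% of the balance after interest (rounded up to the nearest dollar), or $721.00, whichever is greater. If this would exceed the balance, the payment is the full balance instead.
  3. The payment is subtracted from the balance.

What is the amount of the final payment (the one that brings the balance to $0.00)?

# | Opening | Interest | Payment | End bal
1 | $6,272.27 | $195.00 | $777.00 | $5,690.27
2 | $5,690.27 | $195.00 | $721.00 | $5,164.27
3 | $5,164.27 | $195.00 | $721.00 | $4,638.27
4 | $4,638.27 | $195.00 | $721.00 | $4,112.27
5 | $4,112.27 | $195.00 | $721.00 | $3,586.27
6 | $3,586.27 | $195.00 | $721.00 | $3,060.27
7 | $3,060.27 | $195.00 | $721.00 | $2,534.27
8 | $2,534.27 | $195.00 | $721.00 | $2,008.27
9 | $2,008.27 | $195.00 | $721.00 | $1,482.27
10 | $1,482.27 | $195.00 | $721.00 | $956.27
11 | $956.27 | $195.00 | $721.00 | $430.27
12 | $430.27 | $195.00 | $625.27 | $0.00

$625.27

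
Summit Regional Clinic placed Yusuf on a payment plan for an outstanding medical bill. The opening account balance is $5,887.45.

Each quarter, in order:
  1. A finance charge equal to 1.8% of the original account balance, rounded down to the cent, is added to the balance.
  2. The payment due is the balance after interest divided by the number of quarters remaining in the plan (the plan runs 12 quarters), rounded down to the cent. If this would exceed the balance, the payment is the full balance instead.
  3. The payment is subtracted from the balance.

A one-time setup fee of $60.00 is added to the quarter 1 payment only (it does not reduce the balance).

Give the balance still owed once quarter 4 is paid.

# | Opening | Interest | Payment | Fee | End bal
1 | $5,887.45 | $105.97 | $499.45 | $60.00 | $5,493.97
2 | $5,493.97 | $105.97 | $509.08 | — | $5,090.86
3 | $5,090.86 | $105.97 | $519.68 | — | $4,677.15
4 | $4,677.15 | $105.97 | $531.45 | — | $4,251.67

$4,251.67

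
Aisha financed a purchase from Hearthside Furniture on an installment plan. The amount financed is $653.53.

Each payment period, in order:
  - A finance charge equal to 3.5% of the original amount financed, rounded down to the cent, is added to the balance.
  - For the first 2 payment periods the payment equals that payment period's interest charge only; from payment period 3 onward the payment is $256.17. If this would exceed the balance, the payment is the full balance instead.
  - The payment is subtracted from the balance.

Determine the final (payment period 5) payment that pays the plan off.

Payment period 1: $653.53 +$22.87 interest = $676.40; pay $22.87 → $653.53
Payment period 2: $653.53 +$22.87 interest = $676.40; pay $22.87 → $653.53
Payment period 3: $653.53 +$22.87 interest = $676.40; pay $256.17 → $420.23
Payment period 4: $420.23 +$22.87 interest = $443.10; pay $256.17 → $186.93
Payment period 5: $186.93 +$22.87 interest = $209.80; pay $209.80 → $0.00

$209.80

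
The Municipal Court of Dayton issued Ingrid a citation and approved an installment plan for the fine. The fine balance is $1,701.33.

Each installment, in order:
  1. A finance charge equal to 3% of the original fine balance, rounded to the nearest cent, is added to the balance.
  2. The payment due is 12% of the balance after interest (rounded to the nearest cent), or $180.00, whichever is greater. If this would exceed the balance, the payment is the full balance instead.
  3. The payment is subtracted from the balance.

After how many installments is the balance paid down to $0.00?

Installment 1: opening $1,701.33; interest $51.04 → $1,752.37; payment $210.28; balance $1,542.09
Installment 2: opening $1,542.09; interest $51.04 → $1,593.13; payment $191.18; balance $1,401.95
Installment 3: opening $1,401.95; interest $51.04 → $1,452.99; payment $180.00; balance $1,272.99
Installment 4: opening $1,272.99; interest $51.04 → $1,324.03; payment $180.00; balance $1,144.03
Installment 5: opening $1,144.03; interest $51.04 → $1,195.07; payment $180.00; balance $1,015.07
Installment 6: opening $1,015.07; interest $51.04 → $1,066.11; payment $180.00; balance $886.11
Installment 7: opening $886.11; interest $51.04 → $937.15; payment $180.00; balance $757.15
Installment 8: opening $757.15; interest $51.04 → $808.19; payment $180.00; balance $628.19
Installment 9: opening $628.19; interest $51.04 → $679.23; payment $180.00; balance $499.23
Installment 10: opening $499.23; interest $51.04 → $550.27; payment $180.00; balance $370.27
Installment 11: opening $370.27; interest $51.04 → $421.31; payment $180.00; balance $241.31
Installment 12: opening $241.31; interest $51.04 → $292.35; payment $180.00; balance $112.35
Installment 13: opening $112.35; interest $51.04 → $163.39; payment $163.39; balance $0.00
Balance reaches $0.00 in installment 13.

13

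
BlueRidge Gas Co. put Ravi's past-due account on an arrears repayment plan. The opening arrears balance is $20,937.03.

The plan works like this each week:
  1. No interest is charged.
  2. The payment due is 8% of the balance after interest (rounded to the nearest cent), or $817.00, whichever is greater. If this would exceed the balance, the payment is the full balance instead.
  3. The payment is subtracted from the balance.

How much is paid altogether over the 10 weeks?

$11,868.37

Week 1: $20,937.03 − $1,674.96 → $19,262.07
Week 2: $19,262.07 − $1,540.97 → $17,721.10
Week 3: $17,721.10 − $1,417.69 → $16,303.41
Week 4: $16,303.41 − $1,304.27 → $14,999.14
Week 5: $14,999.14 − $1,199.93 → $13,799.21
Week 6: $13,799.21 − $1,103.94 → $12,695.27
Week 7: $12,695.27 − $1,015.62 → $11,679.65
Week 8: $11,679.65 − $934.37 → $10,745.28
Week 9: $10,745.28 − $859.62 → $9,885.66
Week 10: $9,885.66 − $817.00 → $9,068.66
Total paid: $11,868.37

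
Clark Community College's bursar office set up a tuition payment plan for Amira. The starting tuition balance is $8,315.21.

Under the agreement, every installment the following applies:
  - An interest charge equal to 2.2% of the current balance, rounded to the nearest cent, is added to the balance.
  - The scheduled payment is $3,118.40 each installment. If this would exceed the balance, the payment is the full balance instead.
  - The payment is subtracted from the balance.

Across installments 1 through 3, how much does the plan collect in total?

$8,668.84

Installment 1: $8,315.21 +$182.93 interest = $8,498.14; pay $3,118.40 → $5,379.74
Installment 2: $5,379.74 +$118.35 interest = $5,498.09; pay $3,118.40 → $2,379.69
Installment 3: $2,379.69 +$52.35 interest = $2,432.04; pay $2,432.04 → $0.00
Total paid: $8,668.84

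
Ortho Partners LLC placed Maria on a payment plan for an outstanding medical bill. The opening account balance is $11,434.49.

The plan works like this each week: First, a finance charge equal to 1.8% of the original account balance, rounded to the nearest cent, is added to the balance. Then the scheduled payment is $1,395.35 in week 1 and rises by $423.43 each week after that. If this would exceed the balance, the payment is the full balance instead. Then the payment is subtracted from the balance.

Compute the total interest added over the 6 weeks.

# | Opening | Interest | Payment | End bal
1 | $11,434.49 | $205.82 | $1,395.35 | $10,244.96
2 | $10,244.96 | $205.82 | $1,818.78 | $8,632.00
3 | $8,632.00 | $205.82 | $2,242.21 | $6,595.61
4 | $6,595.61 | $205.82 | $2,665.64 | $4,135.79
5 | $4,135.79 | $205.82 | $3,089.07 | $1,252.54
6 | $1,252.54 | $205.82 | $1,458.36 | $0.00
Total interest: $205.82 + $205.82 + $205.82 + $205.82 + $205.82 + $205.82 = $1,234.92

$1,234.92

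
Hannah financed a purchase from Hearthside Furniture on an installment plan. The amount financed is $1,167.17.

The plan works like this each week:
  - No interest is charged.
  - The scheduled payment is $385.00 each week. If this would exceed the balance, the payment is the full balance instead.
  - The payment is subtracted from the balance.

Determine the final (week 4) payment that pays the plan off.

$12.17

Week 1: opening $1,167.17; payment $385.00; balance $782.17
Week 2: opening $782.17; payment $385.00; balance $397.17
Week 3: opening $397.17; payment $385.00; balance $12.17
Week 4: opening $12.17; payment $12.17; balance $0.00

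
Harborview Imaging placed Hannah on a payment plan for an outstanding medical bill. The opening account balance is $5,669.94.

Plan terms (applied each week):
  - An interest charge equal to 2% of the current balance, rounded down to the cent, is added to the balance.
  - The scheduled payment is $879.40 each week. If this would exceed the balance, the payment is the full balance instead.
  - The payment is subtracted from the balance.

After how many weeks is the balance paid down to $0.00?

Week 1: opening $5,669.94; interest $113.39 → $5,783.33; payment $879.40; balance $4,903.93
Week 2: opening $4,903.93; interest $98.07 → $5,002.00; payment $879.40; balance $4,122.60
Week 3: opening $4,122.60; interest $82.45 → $4,205.05; payment $879.40; balance $3,325.65
Week 4: opening $3,325.65; interest $66.51 → $3,392.16; payment $879.40; balance $2,512.76
Week 5: opening $2,512.76; interest $50.25 → $2,563.01; payment $879.40; balance $1,683.61
Week 6: opening $1,683.61; interest $33.67 → $1,717.28; payment $879.40; balance $837.88
Week 7: opening $837.88; interest $16.75 → $854.63; payment $854.63; balance $0.00
Balance reaches $0.00 in week 7.

7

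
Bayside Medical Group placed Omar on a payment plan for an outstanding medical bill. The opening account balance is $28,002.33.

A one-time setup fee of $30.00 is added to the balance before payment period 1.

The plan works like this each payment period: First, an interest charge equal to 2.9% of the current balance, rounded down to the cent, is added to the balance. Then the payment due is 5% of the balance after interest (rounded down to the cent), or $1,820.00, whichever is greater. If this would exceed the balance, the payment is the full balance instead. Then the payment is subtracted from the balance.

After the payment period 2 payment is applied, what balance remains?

Payment period 1: $28,032.33 +$812.93 interest = $28,845.26; pay $1,820.00 → $27,025.26
Payment period 2: $27,025.26 +$783.73 interest = $27,808.99; pay $1,820.00 → $25,988.99

$25,988.99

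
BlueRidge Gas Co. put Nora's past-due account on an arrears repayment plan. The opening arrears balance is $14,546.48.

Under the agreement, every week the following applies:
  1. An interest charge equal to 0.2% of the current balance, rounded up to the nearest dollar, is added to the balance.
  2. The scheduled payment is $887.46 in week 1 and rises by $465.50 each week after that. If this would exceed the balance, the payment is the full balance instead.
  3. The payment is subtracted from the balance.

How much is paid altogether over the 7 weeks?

$14,685.48

Week 1: $14,546.48 +$30.00 interest = $14,576.48; pay $887.46 → $13,689.02
Week 2: $13,689.02 +$28.00 interest = $13,717.02; pay $1,352.96 → $12,364.06
Week 3: $12,364.06 +$25.00 interest = $12,389.06; pay $1,818.46 → $10,570.60
Week 4: $10,570.60 +$22.00 interest = $10,592.60; pay $2,283.96 → $8,308.64
Week 5: $8,308.64 +$17.00 interest = $8,325.64; pay $2,749.46 → $5,576.18
Week 6: $5,576.18 +$12.00 interest = $5,588.18; pay $3,214.96 → $2,373.22
Week 7: $2,373.22 +$5.00 interest = $2,378.22; pay $2,378.22 → $0.00
Total paid: $14,685.48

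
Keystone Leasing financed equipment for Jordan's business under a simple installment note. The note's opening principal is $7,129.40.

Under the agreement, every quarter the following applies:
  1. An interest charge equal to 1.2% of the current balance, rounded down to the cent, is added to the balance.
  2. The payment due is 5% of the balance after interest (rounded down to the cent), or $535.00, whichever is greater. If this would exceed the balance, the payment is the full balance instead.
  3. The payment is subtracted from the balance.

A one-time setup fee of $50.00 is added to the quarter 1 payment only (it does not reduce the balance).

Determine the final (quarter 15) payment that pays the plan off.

$325.78

# | Opening | Interest | Payment | Fee | End bal
1 | $7,129.40 | $85.55 | $535.00 | $50.00 | $6,679.95
2 | $6,679.95 | $80.15 | $535.00 | — | $6,225.10
3 | $6,225.10 | $74.70 | $535.00 | — | $5,764.80
4 | $5,764.80 | $69.17 | $535.00 | — | $5,298.97
5 | $5,298.97 | $63.58 | $535.00 | — | $4,827.55
6 | $4,827.55 | $57.93 | $535.00 | — | $4,350.48
7 | $4,350.48 | $52.20 | $535.00 | — | $3,867.68
8 | $3,867.68 | $46.41 | $535.00 | — | $3,379.09
9 | $3,379.09 | $40.54 | $535.00 | — | $2,884.63
10 | $2,884.63 | $34.61 | $535.00 | — | $2,384.24
11 | $2,384.24 | $28.61 | $535.00 | — | $1,877.85
12 | $1,877.85 | $22.53 | $535.00 | — | $1,365.38
13 | $1,365.38 | $16.38 | $535.00 | — | $846.76
14 | $846.76 | $10.16 | $535.00 | — | $321.92
15 | $321.92 | $3.86 | $325.78 | — | $0.00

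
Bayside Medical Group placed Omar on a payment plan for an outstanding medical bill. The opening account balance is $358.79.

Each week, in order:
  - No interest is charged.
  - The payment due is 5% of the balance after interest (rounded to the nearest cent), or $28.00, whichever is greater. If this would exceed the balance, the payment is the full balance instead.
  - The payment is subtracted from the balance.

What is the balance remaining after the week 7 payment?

Week 1: $358.79 − $28.00 → $330.79
Week 2: $330.79 − $28.00 → $302.79
Week 3: $302.79 − $28.00 → $274.79
Week 4: $274.79 − $28.00 → $246.79
Week 5: $246.79 − $28.00 → $218.79
Week 6: $218.79 − $28.00 → $190.79
Week 7: $190.79 − $28.00 → $162.79

$162.79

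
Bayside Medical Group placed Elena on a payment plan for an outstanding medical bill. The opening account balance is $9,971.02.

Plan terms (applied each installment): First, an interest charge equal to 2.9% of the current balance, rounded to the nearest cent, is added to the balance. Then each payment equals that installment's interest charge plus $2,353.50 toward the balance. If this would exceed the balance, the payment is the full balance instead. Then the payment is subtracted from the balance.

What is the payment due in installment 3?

Installment 1: $9,971.02 +$289.16 interest = $10,260.18; pay $2,642.66 → $7,617.52
Installment 2: $7,617.52 +$220.91 interest = $7,838.43; pay $2,574.41 → $5,264.02
Installment 3: $5,264.02 +$152.66 interest = $5,416.68; pay $2,506.16 → $2,910.52

$2,506.16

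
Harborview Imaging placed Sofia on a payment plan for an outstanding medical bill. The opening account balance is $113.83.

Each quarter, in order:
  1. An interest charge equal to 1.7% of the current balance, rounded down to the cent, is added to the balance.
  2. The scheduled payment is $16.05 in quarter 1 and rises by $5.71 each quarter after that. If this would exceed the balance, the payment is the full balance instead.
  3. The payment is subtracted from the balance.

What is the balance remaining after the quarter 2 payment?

$79.64

Quarter 1: opening $113.83; interest $1.93 → $115.76; payment $16.05; balance $99.71
Quarter 2: opening $99.71; interest $1.69 → $101.40; payment $21.76; balance $79.64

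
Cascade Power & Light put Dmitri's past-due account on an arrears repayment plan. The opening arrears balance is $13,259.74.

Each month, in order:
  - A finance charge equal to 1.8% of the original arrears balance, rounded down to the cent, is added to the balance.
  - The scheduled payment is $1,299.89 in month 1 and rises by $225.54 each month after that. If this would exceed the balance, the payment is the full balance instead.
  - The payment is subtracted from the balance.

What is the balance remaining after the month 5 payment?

$5,698.24

# | Opening | Interest | Payment | End bal
1 | $13,259.74 | $238.67 | $1,299.89 | $12,198.52
2 | $12,198.52 | $238.67 | $1,525.43 | $10,911.76
3 | $10,911.76 | $238.67 | $1,750.97 | $9,399.46
4 | $9,399.46 | $238.67 | $1,976.51 | $7,661.62
5 | $7,661.62 | $238.67 | $2,202.05 | $5,698.24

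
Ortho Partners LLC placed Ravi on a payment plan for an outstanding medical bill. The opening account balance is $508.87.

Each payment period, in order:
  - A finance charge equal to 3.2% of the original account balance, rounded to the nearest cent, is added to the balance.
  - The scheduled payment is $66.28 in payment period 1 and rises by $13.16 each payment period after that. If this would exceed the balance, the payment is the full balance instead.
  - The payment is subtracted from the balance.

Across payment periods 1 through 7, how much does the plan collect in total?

Payment period 1: opening $508.87; interest $16.28 → $525.15; payment $66.28; balance $458.87
Payment period 2: opening $458.87; interest $16.28 → $475.15; payment $79.44; balance $395.71
Payment period 3: opening $395.71; interest $16.28 → $411.99; payment $92.60; balance $319.39
Payment period 4: opening $319.39; interest $16.28 → $335.67; payment $105.76; balance $229.91
Payment period 5: opening $229.91; interest $16.28 → $246.19; payment $118.92; balance $127.27
Payment period 6: opening $127.27; interest $16.28 → $143.55; payment $132.08; balance $11.47
Payment period 7: opening $11.47; interest $16.28 → $27.75; payment $27.75; balance $0.00
Total paid: $622.83

$622.83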